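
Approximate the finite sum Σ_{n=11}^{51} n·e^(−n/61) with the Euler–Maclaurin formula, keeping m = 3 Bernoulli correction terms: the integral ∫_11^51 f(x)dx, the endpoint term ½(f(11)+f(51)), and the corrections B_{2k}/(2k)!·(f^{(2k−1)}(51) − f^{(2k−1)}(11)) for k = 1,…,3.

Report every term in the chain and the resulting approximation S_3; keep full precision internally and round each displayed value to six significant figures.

The integral term ∫_11^51 x·e^(−x/61) dx = 706.231.
Boundary: ½(f(11) + f(51)) = ½(9.18496 + 22.1040) = 15.6445.
So far: 721.875.
k=1: B_{2}/(2)! × [f^{(1)}(51) − f^{(1)}(11)] = 1/12 × (0.0710512 − 0.684423) = -0.0511143.
Partial sum through k=1: 721.824.
k=2: B_{4}/(4)! × [f^{(3)}(51) − f^{(3)}(11)] = −1/720 × (0.000252049 − 0.000632737) = 5.28733e-07.
Partial sum through k=2: 721.824.
k=3: B_{6}/(6)! × [f^{(5)}(51) − f^{(5)}(11)] = 1/30240 × (1.30342e-07 − 2.90658e-07) = -5.30145e-12.

S_3 ≈ 721.824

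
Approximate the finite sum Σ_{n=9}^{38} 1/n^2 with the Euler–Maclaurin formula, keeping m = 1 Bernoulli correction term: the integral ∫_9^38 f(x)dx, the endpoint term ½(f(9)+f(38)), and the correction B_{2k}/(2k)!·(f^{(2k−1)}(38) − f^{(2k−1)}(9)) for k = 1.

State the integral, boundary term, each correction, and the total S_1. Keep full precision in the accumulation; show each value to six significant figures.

Integral: ∫_9^38 1/x^2 dx = 0.0847953.
½[f(9) + f(38)] = ½[0.0123457 + 0.000692521] = 0.00651910.
Running total after boundary: 0.0913144.
Order-1 term: 1/12 · (-3.64485e-05 − (-0.00274348)) = 0.000225586.

S_1 ≈ 0.0915400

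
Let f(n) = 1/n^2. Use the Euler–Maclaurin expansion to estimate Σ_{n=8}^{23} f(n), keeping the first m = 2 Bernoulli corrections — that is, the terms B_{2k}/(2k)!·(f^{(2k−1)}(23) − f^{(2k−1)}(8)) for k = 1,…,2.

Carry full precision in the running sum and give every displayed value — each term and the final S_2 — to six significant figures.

∫_8^23 1/x^2 dx evaluates to 0.0815217.
Boundary: ½(f(8) + f(23)) = ½(0.0156250 + 0.00189036) = 0.00875768.
Integral + boundary = 0.0902794.
Order-1 term: 1/12 · (-0.000164379 − (-0.00390625)) = 0.000311823.
Running total after k=1: 0.0905912.
Order-2 term: −1/720 · (-3.72883e-06 − (-0.000732422)) = -1.01207e-06.

S_2 ≈ 0.0905902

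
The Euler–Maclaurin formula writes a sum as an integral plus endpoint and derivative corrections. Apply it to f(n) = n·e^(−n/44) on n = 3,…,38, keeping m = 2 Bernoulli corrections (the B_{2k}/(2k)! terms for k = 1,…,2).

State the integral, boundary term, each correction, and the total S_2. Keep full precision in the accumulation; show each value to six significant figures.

The integral term ∫_3^38 x·e^(−x/44) dx = 410.472.
Boundary: ½(f(3) + f(38)) = ½(2.80227 + 16.0218) = 9.41203.
Running total after boundary: 419.884.
Correction k=1: B_{2}/2! · (f^{(1)}(38) − f^{(1)}(3)) = 1/12 · (0.0574945 − 0.870403) = -0.0677423.
Running total after k=1: 419.817.
Correction k=2: B_{4}/4! · (f^{(3)}(38) − f^{(3)}(3)) = −1/720 · (0.000465262 − 0.00141456) = 1.31847e-06.

S_2 ≈ 419.817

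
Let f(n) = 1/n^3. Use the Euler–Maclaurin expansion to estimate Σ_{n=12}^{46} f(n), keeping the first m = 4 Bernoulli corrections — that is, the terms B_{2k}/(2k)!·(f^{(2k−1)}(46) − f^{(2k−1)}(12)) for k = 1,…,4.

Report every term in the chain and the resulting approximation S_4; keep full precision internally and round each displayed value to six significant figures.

The integral term ∫_12^46 1/x^3 dx = 0.00323593.
Endpoint term: (f(12) + f(46))/2 = (0.000578704 + 1.02737e-05)/2 = 0.000294489.
Running total after boundary: 0.00353042.
Correction k=1: B_{2}/2! · (f^{(1)}(46) − f^{(1)}(12)) = 1/12 · (-6.70023e-07 − (-0.000144676)) = 1.20005e-05.
Partial sum through k=1: 0.00354242.
Correction k=2: B_{4}/4! · (f^{(3)}(46) − f^{(3)}(12)) = −1/720 · (-6.33292e-09 − (-2.00939e-05)) = -2.78994e-08.
Partial sum through k=2: 0.00354239.
Correction k=3: B_{6}/6! · (f^{(5)}(46) − f^{(5)}(12)) = 1/30240 · (-1.25701e-10 − (-5.86071e-06)) = 1.93803e-10.
Partial sum through k=3: 0.00354239.
Correction k=4: B_{8}/8! · (f^{(7)}(46) − f^{(7)}(12)) = −1/1209600 · (-4.27715e-12 − (-2.93036e-06)) = -2.42258e-12.

S_4 ≈ 0.00354239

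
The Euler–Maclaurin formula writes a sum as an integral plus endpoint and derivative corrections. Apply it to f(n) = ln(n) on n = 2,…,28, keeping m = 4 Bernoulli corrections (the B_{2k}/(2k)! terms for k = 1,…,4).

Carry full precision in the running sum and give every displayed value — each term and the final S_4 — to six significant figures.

S_4 ≈ 67.8897

∫_2^28 ln(x) dx evaluates to 65.9154.
Boundary: ½(f(2) + f(28)) = ½(0.693147 + 3.33220) = 2.01268.
Integral + boundary = 67.9281.
Order-1 term: 1/12 · (0.0357143 − 0.500000) = -0.0386905.
Partial sum through k=1: 67.8894.
Order-2 term: −1/720 · (9.11079e-05 − 0.250000) = 0.000347096.
Partial sum through k=2: 67.8898.
Order-3 term: 1/30240 · (1.39451e-06 − 0.750000) = -2.48015e-05.
Partial sum through k=3: 67.8897.
Order-4 term: −1/1209600 · (5.33613e-08 − 5.62500) = 4.65030e-06.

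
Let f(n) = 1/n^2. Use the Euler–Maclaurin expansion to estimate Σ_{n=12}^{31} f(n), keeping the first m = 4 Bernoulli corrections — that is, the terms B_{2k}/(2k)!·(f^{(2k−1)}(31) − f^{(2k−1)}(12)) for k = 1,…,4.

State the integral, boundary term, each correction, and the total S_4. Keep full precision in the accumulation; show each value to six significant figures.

S_4 ≈ 0.0551585

The integral term ∫_12^31 1/x^2 dx = 0.0510753.
Endpoint term: (f(12) + f(31))/2 = (0.00694444 + 0.00104058)/2 = 0.00399251.
Integral + boundary = 0.0550678.
Correction k=1: B_{2}/2! · (f^{(1)}(31) − f^{(1)}(12)) = 1/12 · (-6.71344e-05 − (-0.00115741)) = 9.08561e-05.
Partial sum through k=1: 0.0551586.
Correction k=2: B_{4}/4! · (f^{(3)}(31) − f^{(3)}(12)) = −1/720 · (-8.38306e-07 − (-9.64506e-05)) = -1.32795e-07.
Partial sum through k=2: 0.0551585.
Correction k=3: B_{6}/6! · (f^{(5)}(31) − f^{(5)}(12)) = 1/30240 · (-2.61698e-08 − (-2.00939e-05)) = 6.63615e-10.
Partial sum through k=3: 0.0551585.
Correction k=4: B_{8}/8! · (f^{(7)}(31) − f^{(7)}(12)) = −1/1209600 · (-1.52498e-09 − (-7.81429e-06)) = -6.45896e-12.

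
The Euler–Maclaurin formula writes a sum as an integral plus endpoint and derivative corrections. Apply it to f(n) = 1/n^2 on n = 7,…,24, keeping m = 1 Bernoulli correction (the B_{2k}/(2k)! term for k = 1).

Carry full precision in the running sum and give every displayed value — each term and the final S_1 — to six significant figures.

S_1 ≈ 0.112736

Integral: ∫_7^24 1/x^2 dx = 0.101190.
½[f(7) + f(24)] = ½[0.0204082 + 0.00173611] = 0.0110721.
So far: 0.112263.
Order-1 term: 1/12 · (-0.000144676 − (-0.00583090)) = 0.000473852.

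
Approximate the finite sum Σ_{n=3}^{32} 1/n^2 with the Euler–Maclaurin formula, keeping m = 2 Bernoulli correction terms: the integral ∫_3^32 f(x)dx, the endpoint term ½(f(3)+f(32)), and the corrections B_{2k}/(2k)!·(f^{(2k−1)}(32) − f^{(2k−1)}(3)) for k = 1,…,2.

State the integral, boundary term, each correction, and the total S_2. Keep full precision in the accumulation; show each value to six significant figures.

∫_3^32 1/x^2 dx evaluates to 0.302083.
½[f(3) + f(32)] = ½[0.111111 + 0.000976562] = 0.0560438.
Running total after boundary: 0.358127.
k=1: B_{2}/(2)! × [f^{(1)}(32) − f^{(1)}(3)] = 1/12 × (-6.10352e-05 − (-0.0740741)) = 0.00616775.
Running total after k=1: 0.364295.
k=2: B_{4}/(4)! × [f^{(3)}(32) − f^{(3)}(3)] = −1/720 × (-7.15256e-07 − (-0.0987654)) = -0.000137173.

S_2 ≈ 0.364158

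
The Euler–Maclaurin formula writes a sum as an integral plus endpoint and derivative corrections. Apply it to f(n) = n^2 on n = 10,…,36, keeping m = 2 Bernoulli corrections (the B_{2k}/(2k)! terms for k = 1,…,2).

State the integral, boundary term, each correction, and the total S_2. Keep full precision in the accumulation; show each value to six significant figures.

Integral: ∫_10^36 x^2 dx = 15218.7.
Boundary: ½(f(10) + f(36)) = ½(100.000 + 1296.00) = 698.000.
Integral + boundary = 15916.7.
Order-1 term: 1/12 · (72.0000 − 20.0000) = 4.33333.
Running total after k=1: 15921.0.
Order-2 term: −1/720 · (0.00000 − 0.00000) = 0.00000.

S_2 ≈ 15921.0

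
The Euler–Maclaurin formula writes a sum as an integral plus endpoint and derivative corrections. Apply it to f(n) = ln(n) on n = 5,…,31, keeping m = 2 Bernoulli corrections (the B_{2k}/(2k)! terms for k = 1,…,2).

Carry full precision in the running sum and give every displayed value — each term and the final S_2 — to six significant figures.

The integral term ∫_5^31 ln(x) dx = 72.4064.
Endpoint term: (f(5) + f(31))/2 = (1.60944 + 3.43399)/2 = 2.52171.
So far: 74.9281.
k=1: B_{2}/(2)! × [f^{(1)}(31) − f^{(1)}(5)] = 1/12 × (0.0322581 − 0.200000) = -0.0139785.
Partial sum through k=1: 74.9141.
k=2: B_{4}/(4)! × [f^{(3)}(31) − f^{(3)}(5)] = −1/720 × (6.71344e-05 − 0.0160000) = 2.21290e-05.

S_2 ≈ 74.9142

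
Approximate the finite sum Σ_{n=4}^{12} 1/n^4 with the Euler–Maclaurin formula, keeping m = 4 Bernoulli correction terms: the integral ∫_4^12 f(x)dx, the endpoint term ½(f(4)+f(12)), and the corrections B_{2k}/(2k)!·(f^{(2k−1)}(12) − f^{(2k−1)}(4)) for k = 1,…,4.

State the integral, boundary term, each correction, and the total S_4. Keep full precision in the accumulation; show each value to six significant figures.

Integral: ∫_4^12 1/x^4 dx = 0.00501543.
Endpoint term: (f(4) + f(12))/2 = (0.00390625 + 4.82253e-05)/2 = 0.00197724.
Running total after boundary: 0.00699267.
k=1: B_{2}/(2)! × [f^{(1)}(12) − f^{(1)}(4)] = 1/12 × (-1.60751e-05 − (-0.00390625)) = 0.000324181.
Running total after k=1: 0.00731685.
k=2: B_{4}/(4)! × [f^{(3)}(12) − f^{(3)}(4)] = −1/720 × (-3.34898e-06 − (-0.00732422)) = -1.01679e-05.
Running total after k=2: 0.00730668.
k=3: B_{6}/(6)! × [f^{(5)}(12) − f^{(5)}(4)] = 1/30240 × (-1.30238e-06 − (-0.0256348)) = 8.47667e-07.
Running total after k=3: 0.00730753.
k=4: B_{8}/(8)! × [f^{(7)}(12) − f^{(7)}(4)] = −1/1209600 × (-8.13988e-07 − (-0.144196)) = -1.19209e-07.

S_4 ≈ 0.00730741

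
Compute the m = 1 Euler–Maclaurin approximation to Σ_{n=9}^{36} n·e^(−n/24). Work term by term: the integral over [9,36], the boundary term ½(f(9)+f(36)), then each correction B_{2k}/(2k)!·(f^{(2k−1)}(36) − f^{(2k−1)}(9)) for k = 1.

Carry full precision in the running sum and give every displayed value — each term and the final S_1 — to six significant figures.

∫_9^36 x·e^(−x/24) dx evaluates to 223.026.
½[f(9) + f(36)] = ½[6.18560 + 8.03269] = 7.10914.
Running total after boundary: 230.135.
Order-1 term: 1/12 · (-0.111565 − 0.429556) = -0.0450934.

S_1 ≈ 230.090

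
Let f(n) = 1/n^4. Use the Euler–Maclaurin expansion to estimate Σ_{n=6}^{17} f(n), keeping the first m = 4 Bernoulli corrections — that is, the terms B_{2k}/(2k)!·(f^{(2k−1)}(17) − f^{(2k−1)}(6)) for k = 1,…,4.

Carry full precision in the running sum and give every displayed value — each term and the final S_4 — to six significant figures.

S_4 ≈ 0.00190921

∫_6^17 1/x^4 dx evaluates to 0.00147536.
Endpoint term: (f(6) + f(17))/2 = (0.000771605 + 1.19730e-05)/2 = 0.000391789.
Integral + boundary = 0.00186715.
Order-1 term: 1/12 · (-2.81719e-06 − (-0.000514403)) = 4.26322e-05.
Running total after k=1: 0.00190978.
Order-2 term: −1/720 · (-2.92441e-07 − (-0.000428669)) = -5.94968e-07.
Running total after k=2: 0.00190919.
Order-3 term: 1/30240 · (-5.66668e-08 − (-0.000666819)) = 2.20490e-08.
Running total after k=3: 0.00190921.
Order-4 term: −1/1209600 · (-1.76471e-08 − (-0.00166705)) = -1.37817e-09.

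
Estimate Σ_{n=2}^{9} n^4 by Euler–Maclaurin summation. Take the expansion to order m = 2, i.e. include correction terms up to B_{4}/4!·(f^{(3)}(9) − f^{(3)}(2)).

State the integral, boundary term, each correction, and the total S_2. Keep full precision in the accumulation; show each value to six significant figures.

The integral term ∫_2^9 x^4 dx = 11803.4.
Boundary: ½(f(2) + f(9)) = ½(16.0000 + 6561.00) = 3288.50.
Integral + boundary = 15091.9.
k=1: B_{2}/(2)! × [f^{(1)}(9) − f^{(1)}(2)] = 1/12 × (2916.00 − 32.0000) = 240.333.
After k=1: 15332.2.
k=2: B_{4}/(4)! × [f^{(3)}(9) − f^{(3)}(2)] = −1/720 × (216.000 − 48.0000) = -0.233333.

S_2 ≈ 15332.0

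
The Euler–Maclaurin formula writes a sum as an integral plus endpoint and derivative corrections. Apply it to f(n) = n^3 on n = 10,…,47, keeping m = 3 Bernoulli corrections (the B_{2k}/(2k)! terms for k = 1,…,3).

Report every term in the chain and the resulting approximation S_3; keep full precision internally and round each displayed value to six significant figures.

S_3 ≈ 1.27036e+06

∫_10^47 x^3 dx evaluates to 1.21742e+06.
Endpoint term: (f(10) + f(47))/2 = (1000.00 + 103823)/2 = 52411.5.
Running total after boundary: 1.26983e+06.
k=1: B_{2}/(2)! × [f^{(1)}(47) − f^{(1)}(10)] = 1/12 × (6627.00 − 300.000) = 527.250.
After k=1: 1.27036e+06.
k=2: B_{4}/(4)! × [f^{(3)}(47) − f^{(3)}(10)] = −1/720 × (6.00000 − 6.00000) = 0.00000.
After k=2: 1.27036e+06.
k=3: B_{6}/(6)! × [f^{(5)}(47) − f^{(5)}(10)] = 1/30240 × (0.00000 − 0.00000) = 0.00000.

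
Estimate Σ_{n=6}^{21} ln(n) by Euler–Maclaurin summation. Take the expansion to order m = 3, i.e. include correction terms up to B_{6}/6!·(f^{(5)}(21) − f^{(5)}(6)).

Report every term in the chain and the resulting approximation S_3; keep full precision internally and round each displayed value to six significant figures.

S_3 ≈ 40.5926

The integral term ∫_6^21 ln(x) dx = 38.1844.
Boundary: ½(f(6) + f(21)) = ½(1.79176 + 3.04452) = 2.41814.
Integral + boundary = 40.6026.
Correction k=1: B_{2}/2! · (f^{(1)}(21) − f^{(1)}(6)) = 1/12 · (0.0476190 − 0.166667) = -0.00992063.
After k=1: 40.5926.
Correction k=2: B_{4}/4! · (f^{(3)}(21) − f^{(3)}(6)) = −1/720 · (0.000215959 − 0.00925926) = 1.25601e-05.
After k=2: 40.5926.
Correction k=3: B_{6}/6! · (f^{(5)}(21) − f^{(5)}(6)) = 1/30240 · (5.87645e-06 − 0.00308642) = -1.01870e-07.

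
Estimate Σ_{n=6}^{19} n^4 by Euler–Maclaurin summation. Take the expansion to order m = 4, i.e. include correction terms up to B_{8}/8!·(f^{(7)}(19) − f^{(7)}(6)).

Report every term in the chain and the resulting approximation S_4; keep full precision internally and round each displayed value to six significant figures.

∫_6^19 x^4 dx evaluates to 493665.
Endpoint term: (f(6) + f(19))/2 = (1296.00 + 130321)/2 = 65808.5.
So far: 559473.
k=1: B_{2}/(2)! × [f^{(1)}(19) − f^{(1)}(6)] = 1/12 × (27436.0 − 864.000) = 2214.33.
Running total after k=1: 561687.
k=2: B_{4}/(4)! × [f^{(3)}(19) − f^{(3)}(6)] = −1/720 × (456.000 − 144.000) = -0.433333.
Running total after k=2: 561687.
k=3: B_{6}/(6)! × [f^{(5)}(19) − f^{(5)}(6)] = 1/30240 × (0.00000 − 0.00000) = 0.00000.
Running total after k=3: 561687.
k=4: B_{8}/(8)! × [f^{(7)}(19) − f^{(7)}(6)] = −1/1209600 × (0.00000 − 0.00000) = 0.00000.

S_4 ≈ 561687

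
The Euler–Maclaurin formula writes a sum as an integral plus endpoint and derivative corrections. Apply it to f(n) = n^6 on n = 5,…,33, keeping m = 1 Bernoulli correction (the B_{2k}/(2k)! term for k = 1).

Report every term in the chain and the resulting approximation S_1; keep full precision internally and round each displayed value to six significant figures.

S_1 ≈ 6.75365e+09

∫_5^33 x^6 dx evaluates to 6.08834e+09.
Boundary: ½(f(5) + f(33)) = ½(15625.0 + 1.29147e+09) = 6.45742e+08.
Running total after boundary: 6.73408e+09.
Order-1 term: 1/12 · (2.34812e+08 − 18750.0) = 1.95661e+07.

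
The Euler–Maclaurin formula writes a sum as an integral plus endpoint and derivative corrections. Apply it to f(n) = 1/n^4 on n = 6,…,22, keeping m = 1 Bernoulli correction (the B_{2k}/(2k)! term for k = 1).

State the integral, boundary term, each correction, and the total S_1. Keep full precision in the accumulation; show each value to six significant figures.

∫_6^22 1/x^4 dx evaluates to 0.00151191.
Endpoint term: (f(6) + f(22))/2 = (0.000771605 + 4.26883e-06)/2 = 0.000387937.
So far: 0.00189984.
k=1: B_{2}/(2)! × [f^{(1)}(22) − f^{(1)}(6)] = 1/12 × (-7.76152e-07 − (-0.000514403)) = 4.28023e-05.

S_1 ≈ 0.00194264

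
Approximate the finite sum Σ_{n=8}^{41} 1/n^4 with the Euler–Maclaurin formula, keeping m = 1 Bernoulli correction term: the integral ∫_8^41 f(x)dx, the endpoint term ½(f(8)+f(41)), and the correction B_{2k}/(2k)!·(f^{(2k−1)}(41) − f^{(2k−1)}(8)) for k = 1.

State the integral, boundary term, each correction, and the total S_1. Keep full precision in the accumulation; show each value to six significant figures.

S_1 ≈ 0.000778622

The integral term ∫_8^41 1/x^4 dx = 0.000646205.
Endpoint term: (f(8) + f(41))/2 = (0.000244141 + 3.53887e-07)/2 = 0.000122247.
Running total after boundary: 0.000768452.
Order-1 term: 1/12 · (-3.45256e-08 − (-0.000122070)) = 1.01696e-05.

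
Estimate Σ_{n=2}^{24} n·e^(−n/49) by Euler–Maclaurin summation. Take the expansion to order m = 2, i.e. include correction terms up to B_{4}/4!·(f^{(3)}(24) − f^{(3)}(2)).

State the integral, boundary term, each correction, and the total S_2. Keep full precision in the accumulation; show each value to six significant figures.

The integral term ∫_2^24 x·e^(−x/49) dx = 207.242.
½[f(2) + f(24)] = ½[1.92001 + 14.7060] = 8.31302.
Integral + boundary = 215.555.
k=1: B_{2}/(2)! × [f^{(1)}(24) − f^{(1)}(2)] = 1/12 × (0.312628 − 0.920822) = -0.0506828.
Partial sum through k=1: 215.504.
k=2: B_{4}/(4)! × [f^{(3)}(24) − f^{(3)}(2)] = −1/720 × (0.000640621 − 0.00118319) = 7.53564e-07.

S_2 ≈ 215.504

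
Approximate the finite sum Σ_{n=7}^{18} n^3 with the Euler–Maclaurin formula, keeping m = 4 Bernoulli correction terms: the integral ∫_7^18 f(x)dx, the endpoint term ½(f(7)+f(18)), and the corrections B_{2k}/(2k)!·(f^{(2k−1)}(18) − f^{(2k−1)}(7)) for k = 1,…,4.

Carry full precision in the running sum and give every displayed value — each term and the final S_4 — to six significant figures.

∫_7^18 x^3 dx evaluates to 25643.8.
Boundary: ½(f(7) + f(18)) = ½(343.000 + 5832.00) = 3087.50.
Running total after boundary: 28731.2.
Correction k=1: B_{2}/2! · (f^{(1)}(18) − f^{(1)}(7)) = 1/12 · (972.000 − 147.000) = 68.7500.
Partial sum through k=1: 28800.0.
Correction k=2: B_{4}/4! · (f^{(3)}(18) − f^{(3)}(7)) = −1/720 · (6.00000 − 6.00000) = 0.00000.
Partial sum through k=2: 28800.0.
Correction k=3: B_{6}/6! · (f^{(5)}(18) − f^{(5)}(7)) = 1/30240 · (0.00000 − 0.00000) = 0.00000.
Partial sum through k=3: 28800.0.
Correction k=4: B_{8}/8! · (f^{(7)}(18) − f^{(7)}(7)) = −1/1209600 · (0.00000 − 0.00000) = 0.00000.

S_4 ≈ 28800.0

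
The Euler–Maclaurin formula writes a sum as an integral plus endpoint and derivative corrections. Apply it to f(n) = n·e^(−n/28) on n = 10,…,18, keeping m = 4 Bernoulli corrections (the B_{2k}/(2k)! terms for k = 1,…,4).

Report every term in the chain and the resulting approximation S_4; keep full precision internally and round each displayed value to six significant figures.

∫_10^18 x·e^(−x/28) dx evaluates to 67.2366.
Endpoint term: (f(10) + f(18))/2 = (6.99673 + 9.46418)/2 = 8.23045.
So far: 75.4671.
k=1: B_{2}/(2)! × [f^{(1)}(18) − f^{(1)}(10)] = 1/12 × (0.187781 − 0.449789) = -0.0218340.
After k=1: 75.4452.
k=2: B_{4}/(4)! × [f^{(3)}(18) − f^{(3)}(10)] = −1/720 × (0.00158081 − 0.00235859) = 1.08025e-06.
After k=2: 75.4452.
k=3: B_{6}/(6)! × [f^{(5)}(18) − f^{(5)}(10)] = 1/30240 × (3.72718e-06 − 5.28504e-06) = -5.15164e-11.
After k=3: 75.4452.
k=4: B_{8}/(8)! × [f^{(7)}(18) − f^{(7)}(10)] = −1/1209600 × (6.93625e-09 − 9.64498e-09) = 2.23937e-15.

S_4 ≈ 75.4452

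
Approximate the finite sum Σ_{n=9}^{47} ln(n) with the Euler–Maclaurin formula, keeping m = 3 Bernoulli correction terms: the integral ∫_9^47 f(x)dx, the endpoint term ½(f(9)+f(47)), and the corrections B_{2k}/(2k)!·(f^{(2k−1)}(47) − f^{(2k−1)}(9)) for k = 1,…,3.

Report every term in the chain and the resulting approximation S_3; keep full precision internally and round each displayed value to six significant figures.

S_3 ≈ 126.198

∫_9^47 ln(x) dx evaluates to 123.182.
Boundary: ½(f(9) + f(47)) = ½(2.19722 + 3.85015) = 3.02369.
Running total after boundary: 126.206.
Correction k=1: B_{2}/2! · (f^{(1)}(47) − f^{(1)}(9)) = 1/12 · (0.0212766 − 0.111111) = -0.00748621.
Running total after k=1: 126.198.
Correction k=2: B_{4}/4! · (f^{(3)}(47) − f^{(3)}(9)) = −1/720 · (1.92636e-05 − 0.00274348) = 3.78364e-06.
Running total after k=2: 126.198.
Correction k=3: B_{6}/6! · (f^{(5)}(47) − f^{(5)}(9)) = 1/30240 · (1.04646e-07 − 0.000406442) = -1.34371e-08.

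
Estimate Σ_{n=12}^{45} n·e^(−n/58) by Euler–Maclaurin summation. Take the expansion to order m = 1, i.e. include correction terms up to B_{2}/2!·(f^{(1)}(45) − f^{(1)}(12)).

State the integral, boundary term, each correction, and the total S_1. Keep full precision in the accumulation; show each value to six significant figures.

S_1 ≈ 566.519

∫_12^45 x·e^(−x/58) dx evaluates to 551.328.
Boundary: ½(f(12) + f(45)) = ½(9.75725 + 20.7138) = 15.2355.
So far: 566.564.
Order-1 term: 1/12 · (0.103172 − 0.644875) = -0.0451419.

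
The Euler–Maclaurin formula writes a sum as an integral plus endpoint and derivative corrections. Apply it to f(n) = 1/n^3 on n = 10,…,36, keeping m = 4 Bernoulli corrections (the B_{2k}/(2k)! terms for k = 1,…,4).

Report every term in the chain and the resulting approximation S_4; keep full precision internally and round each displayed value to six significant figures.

∫_10^36 1/x^3 dx evaluates to 0.00461420.
Boundary: ½(f(10) + f(36)) = ½(0.00100000 + 2.14335e-05) = 0.000510717.
Running total after boundary: 0.00512491.
Order-1 term: 1/12 · (-1.78612e-06 − (-0.000300000)) = 2.48512e-05.
After k=1: 0.00514977.
Order-2 term: −1/720 · (-2.75636e-08 − (-6.00000e-05)) = -8.32951e-08.
After k=2: 0.00514968.
Order-3 term: 1/30240 · (-8.93265e-10 − (-2.52000e-05)) = 8.33304e-10.
After k=3: 0.00514968.
Order-4 term: −1/1209600 · (-4.96259e-11 − (-1.81440e-05)) = -1.50000e-11.

S_4 ≈ 0.00514968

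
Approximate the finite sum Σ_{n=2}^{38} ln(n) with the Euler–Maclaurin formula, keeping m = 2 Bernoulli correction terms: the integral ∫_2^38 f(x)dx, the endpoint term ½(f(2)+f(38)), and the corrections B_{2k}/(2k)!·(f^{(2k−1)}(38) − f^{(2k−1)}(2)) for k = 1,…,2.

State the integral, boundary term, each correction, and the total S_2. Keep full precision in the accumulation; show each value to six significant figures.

∫_2^38 ln(x) dx evaluates to 100.842.
½[f(2) + f(38)] = ½[0.693147 + 3.63759] = 2.16537.
Integral + boundary = 103.007.
k=1: B_{2}/(2)! × [f^{(1)}(38) − f^{(1)}(2)] = 1/12 × (0.0263158 − 0.500000) = -0.0394737.
Running total after k=1: 102.968.
k=2: B_{4}/(4)! × [f^{(3)}(38) − f^{(3)}(2)] = −1/720 × (3.64485e-05 − 0.250000) = 0.000347172.

S_2 ≈ 102.968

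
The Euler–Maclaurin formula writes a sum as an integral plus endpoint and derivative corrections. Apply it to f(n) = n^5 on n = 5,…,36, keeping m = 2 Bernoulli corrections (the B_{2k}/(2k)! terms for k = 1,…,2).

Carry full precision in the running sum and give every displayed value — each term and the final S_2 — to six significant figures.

S_2 ≈ 3.93729e+08

The integral term ∫_5^36 x^5 dx = 3.62794e+08.
½[f(5) + f(36)] = ½[3125.00 + 6.04662e+07] = 3.02347e+07.
Running total after boundary: 3.93029e+08.
Correction k=1: B_{2}/2! · (f^{(1)}(36) − f^{(1)}(5)) = 1/12 · (8.39808e+06 − 3125.00) = 699580.
After k=1: 3.93729e+08.
Correction k=2: B_{4}/4! · (f^{(3)}(36) − f^{(3)}(5)) = −1/720 · (77760.0 − 1500.00) = -105.917.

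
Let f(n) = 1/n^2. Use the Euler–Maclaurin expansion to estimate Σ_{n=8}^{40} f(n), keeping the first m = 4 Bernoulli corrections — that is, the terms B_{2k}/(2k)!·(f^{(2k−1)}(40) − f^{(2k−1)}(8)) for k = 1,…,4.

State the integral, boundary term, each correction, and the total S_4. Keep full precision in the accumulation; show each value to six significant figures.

S_4 ≈ 0.108447

The integral term ∫_8^40 1/x^2 dx = 0.100000.
Boundary: ½(f(8) + f(40)) = ½(0.0156250 + 0.000625000) = 0.00812500.
Running total after boundary: 0.108125.
Order-1 term: 1/12 · (-3.12500e-05 − (-0.00390625)) = 0.000322917.
After k=1: 0.108448.
Order-2 term: −1/720 · (-2.34375e-07 − (-0.000732422)) = -1.01693e-06.
After k=2: 0.108447.
Order-3 term: 1/30240 · (-4.39453e-09 − (-0.000343323)) = 1.13531e-08.
After k=3: 0.108447.
Order-4 term: −1/1209600 · (-1.53809e-10 − (-0.000300407)) = -2.48353e-10.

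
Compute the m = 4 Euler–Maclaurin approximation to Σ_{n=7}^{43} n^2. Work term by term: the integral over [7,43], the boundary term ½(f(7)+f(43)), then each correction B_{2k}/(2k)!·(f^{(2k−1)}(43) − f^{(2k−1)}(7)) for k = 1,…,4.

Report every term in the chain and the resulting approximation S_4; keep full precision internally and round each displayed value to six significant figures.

Integral: ∫_7^43 x^2 dx = 26388.0.
Endpoint term: (f(7) + f(43))/2 = (49.0000 + 1849.00)/2 = 949.000.
Integral + boundary = 27337.0.
Correction k=1: B_{2}/2! · (f^{(1)}(43) − f^{(1)}(7)) = 1/12 · (86.0000 − 14.0000) = 6.00000.
Running total after k=1: 27343.0.
Correction k=2: B_{4}/4! · (f^{(3)}(43) − f^{(3)}(7)) = −1/720 · (0.00000 − 0.00000) = 0.00000.
Running total after k=2: 27343.0.
Correction k=3: B_{6}/6! · (f^{(5)}(43) − f^{(5)}(7)) = 1/30240 · (0.00000 − 0.00000) = 0.00000.
Running total after k=3: 27343.0.
Correction k=4: B_{8}/8! · (f^{(7)}(43) − f^{(7)}(7)) = −1/1209600 · (0.00000 − 0.00000) = 0.00000.

S_4 ≈ 27343.0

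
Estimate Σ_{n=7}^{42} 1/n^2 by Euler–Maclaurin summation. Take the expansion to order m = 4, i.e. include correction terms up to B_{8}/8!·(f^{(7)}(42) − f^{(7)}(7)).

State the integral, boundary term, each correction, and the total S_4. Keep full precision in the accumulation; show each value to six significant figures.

∫_7^42 1/x^2 dx evaluates to 0.119048.
Boundary: ½(f(7) + f(42)) = ½(0.0204082 + 0.000566893) = 0.0104875.
Running total after boundary: 0.129535.
Correction k=1: B_{2}/2! · (f^{(1)}(42) − f^{(1)}(7)) = 1/12 · (-2.69949e-05 − (-0.00583090)) = 0.000483659.
Running total after k=1: 0.130019.
Correction k=2: B_{4}/4! · (f^{(3)}(42) − f^{(3)}(7)) = −1/720 · (-1.83639e-07 − (-0.00142798)) = -1.98305e-06.
Running total after k=2: 0.130017.
Correction k=3: B_{6}/6! · (f^{(5)}(42) − f^{(5)}(7)) = 1/30240 · (-3.12311e-09 − (-0.000874271)) = 2.89110e-08.
Running total after k=3: 0.130017.
Correction k=4: B_{8}/8! · (f^{(7)}(42) − f^{(7)}(7)) = −1/1209600 · (-9.91464e-11 − (-0.000999167)) = -8.26031e-10.

S_4 ≈ 0.130017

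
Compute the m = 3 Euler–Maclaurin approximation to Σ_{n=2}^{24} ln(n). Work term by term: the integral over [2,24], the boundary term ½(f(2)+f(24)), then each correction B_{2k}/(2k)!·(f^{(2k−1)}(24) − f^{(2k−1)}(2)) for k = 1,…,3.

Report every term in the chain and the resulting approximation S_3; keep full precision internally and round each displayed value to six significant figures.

The integral term ∫_2^24 ln(x) dx = 52.8870.
Endpoint term: (f(2) + f(24))/2 = (0.693147 + 3.17805)/2 = 1.93560.
So far: 54.8226.
k=1: B_{2}/(2)! × [f^{(1)}(24) − f^{(1)}(2)] = 1/12 × (0.0416667 − 0.500000) = -0.0381944.
Running total after k=1: 54.7844.
k=2: B_{4}/(4)! × [f^{(3)}(24) − f^{(3)}(2)] = −1/720 × (0.000144676 − 0.250000) = 0.000347021.
Running total after k=2: 54.7848.
k=3: B_{6}/(6)! × [f^{(5)}(24) − f^{(5)}(2)] = 1/30240 × (3.01408e-06 − 0.750000) = -2.48015e-05.

S_3 ≈ 54.7847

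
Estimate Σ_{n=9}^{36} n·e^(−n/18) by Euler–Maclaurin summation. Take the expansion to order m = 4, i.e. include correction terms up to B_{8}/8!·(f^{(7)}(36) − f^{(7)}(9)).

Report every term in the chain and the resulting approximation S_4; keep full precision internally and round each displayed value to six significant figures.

Integral: ∫_9^36 x·e^(−x/18) dx = 163.228.
Boundary: ½(f(9) + f(36)) = ½(5.45878 + 4.87207) = 5.16542.
So far: 168.393.
k=1: B_{2}/(2)! × [f^{(1)}(36) − f^{(1)}(9)] = 1/12 × (-0.135335 − 0.303265) = -0.0365501.
Partial sum through k=1: 168.357.
k=2: B_{4}/(4)! × [f^{(3)}(36) − f^{(3)}(9)] = −1/720 × (0.000417701 − 0.00468002) = 5.91989e-06.
Partial sum through k=2: 168.357.
k=3: B_{6}/(6)! × [f^{(5)}(36) − f^{(5)}(9)] = 1/30240 × (3.86761e-06 − 2.60001e-05) = -7.31895e-10.
Partial sum through k=3: 168.357.
k=4: B_{8}/(8)! × [f^{(7)}(36) − f^{(7)}(9)] = −1/1209600 × (1.98951e-08 − 1.15913e-07) = 7.93796e-14.

S_4 ≈ 168.357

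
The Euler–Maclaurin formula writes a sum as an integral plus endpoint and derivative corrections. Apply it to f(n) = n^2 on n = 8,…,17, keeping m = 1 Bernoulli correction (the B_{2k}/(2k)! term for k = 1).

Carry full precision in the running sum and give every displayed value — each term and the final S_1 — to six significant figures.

The integral term ∫_8^17 x^2 dx = 1467.00.
Endpoint term: (f(8) + f(17))/2 = (64.0000 + 289.000)/2 = 176.500.
Integral + boundary = 1643.50.
Order-1 term: 1/12 · (34.0000 − 16.0000) = 1.50000.

S_1 ≈ 1645.00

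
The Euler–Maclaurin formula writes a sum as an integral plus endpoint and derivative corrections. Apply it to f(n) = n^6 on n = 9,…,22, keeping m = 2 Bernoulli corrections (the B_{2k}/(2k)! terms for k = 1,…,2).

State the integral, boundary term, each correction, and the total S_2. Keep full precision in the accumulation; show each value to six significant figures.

∫_9^22 x^6 dx evaluates to 3.55654e+08.
½[f(9) + f(22)] = ½[531441 + 1.13380e+08] = 5.69557e+07.
Integral + boundary = 4.12609e+08.
Correction k=1: B_{2}/2! · (f^{(1)}(22) − f^{(1)}(9)) = 1/12 · (3.09218e+07 − 354294) = 2.54729e+06.
Partial sum through k=1: 4.15157e+08.
Correction k=2: B_{4}/4! · (f^{(3)}(22) − f^{(3)}(9)) = −1/720 · (1.27776e+06 − 87480.0) = -1653.17.

S_2 ≈ 4.15155e+08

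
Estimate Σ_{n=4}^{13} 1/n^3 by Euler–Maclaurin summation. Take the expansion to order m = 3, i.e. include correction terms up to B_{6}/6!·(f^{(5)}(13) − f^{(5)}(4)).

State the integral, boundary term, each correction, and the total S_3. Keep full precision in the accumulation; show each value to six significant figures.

S_3 ≈ 0.0372803

The integral term ∫_4^13 1/x^3 dx = 0.0282914.
Boundary: ½(f(4) + f(13)) = ½(0.0156250 + 0.000455166) = 0.00804008.
Running total after boundary: 0.0363315.
Order-1 term: 1/12 · (-0.000105038 − (-0.0117188)) = 0.000967809.
Running total after k=1: 0.0372993.
Order-2 term: −1/720 · (-1.24306e-05 − (-0.0146484)) = -2.03278e-05.
Running total after k=2: 0.0372790.
Order-3 term: 1/30240 · (-3.08925e-06 − (-0.0384521)) = 1.27146e-06.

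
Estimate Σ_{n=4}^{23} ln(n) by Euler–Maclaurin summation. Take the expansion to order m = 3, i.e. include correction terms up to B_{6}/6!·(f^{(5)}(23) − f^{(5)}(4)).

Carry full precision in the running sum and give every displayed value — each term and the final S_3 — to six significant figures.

S_3 ≈ 49.8149

Integral: ∫_4^23 ln(x) dx = 47.5712.
Endpoint term: (f(4) + f(23))/2 = (1.38629 + 3.13549)/2 = 2.26089.
Integral + boundary = 49.8321.
Order-1 term: 1/12 · (0.0434783 − 0.250000) = -0.0172101.
After k=1: 49.8149.
Order-2 term: −1/720 · (0.000164379 − 0.0312500) = 4.31745e-05.
After k=2: 49.8149.
Order-3 term: 1/30240 · (3.72883e-06 − 0.0234375) = -7.74926e-07.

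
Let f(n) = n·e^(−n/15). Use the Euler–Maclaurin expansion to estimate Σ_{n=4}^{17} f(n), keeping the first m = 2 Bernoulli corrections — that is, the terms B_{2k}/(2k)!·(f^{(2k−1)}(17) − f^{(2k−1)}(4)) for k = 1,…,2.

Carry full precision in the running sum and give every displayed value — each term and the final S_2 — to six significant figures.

∫_4^17 x·e^(−x/15) dx evaluates to 63.7496.
Endpoint term: (f(4) + f(17))/2 = (3.06371 + 5.47329)/2 = 4.26850.
Integral + boundary = 68.0181.
Correction k=1: B_{2}/2! · (f^{(1)}(17) − f^{(1)}(4)) = 1/12 · (-0.0429278 − 0.561681) = -0.0503840.
Partial sum through k=1: 67.9677.
Correction k=2: B_{4}/4! · (f^{(3)}(17) − f^{(3)}(4)) = −1/720 · (0.00267106 − 0.00930461) = 9.21326e-06.

S_2 ≈ 67.9677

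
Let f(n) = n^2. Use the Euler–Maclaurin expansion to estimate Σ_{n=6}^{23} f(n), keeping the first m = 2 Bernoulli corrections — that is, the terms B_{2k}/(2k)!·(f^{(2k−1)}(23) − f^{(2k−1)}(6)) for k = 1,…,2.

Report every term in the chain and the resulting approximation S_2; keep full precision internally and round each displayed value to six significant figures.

S_2 ≈ 4269.00

The integral term ∫_6^23 x^2 dx = 3983.67.
½[f(6) + f(23)] = ½[36.0000 + 529.000] = 282.500.
Integral + boundary = 4266.17.
k=1: B_{2}/(2)! × [f^{(1)}(23) − f^{(1)}(6)] = 1/12 × (46.0000 − 12.0000) = 2.83333.
After k=1: 4269.00.
k=2: B_{4}/(4)! × [f^{(3)}(23) − f^{(3)}(6)] = −1/720 × (0.00000 − 0.00000) = 0.00000.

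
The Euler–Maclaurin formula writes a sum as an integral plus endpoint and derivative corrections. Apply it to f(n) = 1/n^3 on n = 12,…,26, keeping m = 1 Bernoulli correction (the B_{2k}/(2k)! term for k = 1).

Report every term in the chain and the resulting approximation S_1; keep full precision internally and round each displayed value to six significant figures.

The integral term ∫_12^26 1/x^3 dx = 0.00273258.
½[f(12) + f(26)] = ½[0.000578704 + 5.68958e-05] = 0.000317800.
Running total after boundary: 0.00305038.
k=1: B_{2}/(2)! × [f^{(1)}(26) − f^{(1)}(12)] = 1/12 × (-6.56490e-06 − (-0.000144676)) = 1.15093e-05.

S_1 ≈ 0.00306189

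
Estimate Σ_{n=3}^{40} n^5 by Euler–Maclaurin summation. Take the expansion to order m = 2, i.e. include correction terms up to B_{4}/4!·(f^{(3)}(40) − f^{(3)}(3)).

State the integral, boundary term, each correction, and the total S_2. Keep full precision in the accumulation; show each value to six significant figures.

S_2 ≈ 7.34933e+08

Integral: ∫_3^40 x^5 dx = 6.82667e+08.
Boundary: ½(f(3) + f(40)) = ½(243.000 + 1.02400e+08) = 5.12001e+07.
Integral + boundary = 7.33867e+08.
Order-1 term: 1/12 · (1.28000e+07 − 405.000) = 1.06663e+06.
After k=1: 7.34933e+08.
Order-2 term: −1/720 · (96000.0 − 540.000) = -132.583.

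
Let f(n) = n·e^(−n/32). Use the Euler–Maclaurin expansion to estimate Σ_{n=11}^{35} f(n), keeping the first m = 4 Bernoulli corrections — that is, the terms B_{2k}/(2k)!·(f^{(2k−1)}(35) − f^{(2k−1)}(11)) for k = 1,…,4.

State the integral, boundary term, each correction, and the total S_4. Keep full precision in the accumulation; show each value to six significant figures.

S_4 ≈ 267.301

The integral term ∫_11^35 x·e^(−x/32) dx = 257.580.
½[f(11) + f(35)] = ½[7.80017 + 11.7235] = 9.76185.
So far: 267.342.
Order-1 term: 1/12 · (-0.0314023 − 0.465351) = -0.0413961.
Partial sum through k=1: 267.301.
Order-2 term: −1/720 · (0.000623549 − 0.00183942) = 1.68871e-06.
Partial sum through k=2: 267.301.
Order-3 term: 1/30240 · (1.24782e-06 − 3.14882e-06) = -6.28638e-11.
Partial sum through k=3: 267.301.
Order-4 term: −1/1209600 · (1.84248e-09 − 4.39583e-09) = 2.11091e-15.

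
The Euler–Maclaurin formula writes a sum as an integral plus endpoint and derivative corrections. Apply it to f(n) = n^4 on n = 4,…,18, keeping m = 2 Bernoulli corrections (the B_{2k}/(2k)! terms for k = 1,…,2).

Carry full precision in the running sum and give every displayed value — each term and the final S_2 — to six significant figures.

S_2 ≈ 432247

The integral term ∫_4^18 x^4 dx = 377709.
Boundary: ½(f(4) + f(18)) = ½(256.000 + 104976) = 52616.0.
Running total after boundary: 430325.
Correction k=1: B_{2}/2! · (f^{(1)}(18) − f^{(1)}(4)) = 1/12 · (23328.0 − 256.000) = 1922.67.
Partial sum through k=1: 432247.
Correction k=2: B_{4}/4! · (f^{(3)}(18) − f^{(3)}(4)) = −1/720 · (432.000 − 96.0000) = -0.466667.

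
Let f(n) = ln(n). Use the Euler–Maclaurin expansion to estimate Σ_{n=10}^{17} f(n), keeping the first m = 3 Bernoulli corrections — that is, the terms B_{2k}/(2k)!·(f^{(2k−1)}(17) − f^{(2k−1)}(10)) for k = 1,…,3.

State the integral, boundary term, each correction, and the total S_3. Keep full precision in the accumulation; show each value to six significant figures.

∫_10^17 ln(x) dx evaluates to 18.1388.
½[f(10) + f(17)] = ½[2.30259 + 2.83321] = 2.56790.
So far: 20.7067.
Correction k=1: B_{2}/2! · (f^{(1)}(17) − f^{(1)}(10)) = 1/12 · (0.0588235 − 0.100000) = -0.00343137.
After k=1: 20.7032.
Correction k=2: B_{4}/4! · (f^{(3)}(17) − f^{(3)}(10)) = −1/720 · (0.000407083 − 0.00200000) = 2.21238e-06.
After k=2: 20.7032.
Correction k=3: B_{6}/6! · (f^{(5)}(17) − f^{(5)}(10)) = 1/30240 · (1.69031e-05 − 0.000240000) = -7.37754e-09.

S_3 ≈ 20.7032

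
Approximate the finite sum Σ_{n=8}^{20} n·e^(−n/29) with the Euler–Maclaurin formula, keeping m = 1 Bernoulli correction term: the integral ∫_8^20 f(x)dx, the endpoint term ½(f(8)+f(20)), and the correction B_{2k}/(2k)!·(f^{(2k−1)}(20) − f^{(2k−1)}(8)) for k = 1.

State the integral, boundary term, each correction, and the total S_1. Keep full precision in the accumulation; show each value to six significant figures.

∫_8^20 x·e^(−x/29) dx evaluates to 101.333.
Boundary: ½(f(8) + f(20)) = ½(6.07134 + 10.0350) = 8.05316.
Integral + boundary = 109.386.
k=1: B_{2}/(2)! × [f^{(1)}(20) − f^{(1)}(8)] = 1/12 × (0.155715 − 0.549561) = -0.0328205.

S_1 ≈ 109.354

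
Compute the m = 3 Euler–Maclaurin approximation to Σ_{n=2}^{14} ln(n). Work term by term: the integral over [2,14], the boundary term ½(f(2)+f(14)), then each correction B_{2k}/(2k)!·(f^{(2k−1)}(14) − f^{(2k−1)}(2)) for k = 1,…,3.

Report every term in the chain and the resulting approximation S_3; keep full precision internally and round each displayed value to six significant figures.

The integral term ∫_2^14 ln(x) dx = 23.5605.
Boundary: ½(f(2) + f(14)) = ½(0.693147 + 2.63906) = 1.66610.
Running total after boundary: 25.2266.
k=1: B_{2}/(2)! × [f^{(1)}(14) − f^{(1)}(2)] = 1/12 × (0.0714286 − 0.500000) = -0.0357143.
Running total after k=1: 25.1909.
k=2: B_{4}/(4)! × [f^{(3)}(14) − f^{(3)}(2)] = −1/720 × (0.000728863 − 0.250000) = 0.000346210.
Running total after k=2: 25.1912.
k=3: B_{6}/(6)! × [f^{(5)}(14) − f^{(5)}(2)] = 1/30240 × (4.46243e-05 − 0.750000) = -2.48001e-05.

S_3 ≈ 25.1912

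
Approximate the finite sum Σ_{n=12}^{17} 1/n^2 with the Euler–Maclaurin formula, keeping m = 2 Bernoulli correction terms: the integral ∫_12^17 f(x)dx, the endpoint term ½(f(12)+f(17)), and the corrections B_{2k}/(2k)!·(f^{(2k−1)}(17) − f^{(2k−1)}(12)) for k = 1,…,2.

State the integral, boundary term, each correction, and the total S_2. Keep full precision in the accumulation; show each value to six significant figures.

Integral: ∫_12^17 1/x^2 dx = 0.0245098.
Endpoint term: (f(12) + f(17))/2 = (0.00694444 + 0.00346021)/2 = 0.00520233.
So far: 0.0297121.
Correction k=1: B_{2}/2! · (f^{(1)}(17) − f^{(1)}(12)) = 1/12 · (-0.000407083 − (-0.00115741)) = 6.25270e-05.
After k=1: 0.0297747.
Correction k=2: B_{4}/4! · (f^{(3)}(17) − f^{(3)}(12)) = −1/720 · (-1.69031e-05 − (-9.64506e-05)) = -1.10483e-07.

S_2 ≈ 0.0297745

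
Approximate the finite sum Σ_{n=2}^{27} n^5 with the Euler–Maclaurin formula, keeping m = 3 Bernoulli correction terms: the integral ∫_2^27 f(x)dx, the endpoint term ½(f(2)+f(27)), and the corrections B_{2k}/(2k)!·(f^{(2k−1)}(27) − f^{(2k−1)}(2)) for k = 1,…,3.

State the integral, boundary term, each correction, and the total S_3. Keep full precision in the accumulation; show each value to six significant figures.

S_3 ≈ 7.19659e+07

The integral term ∫_2^27 x^5 dx = 6.45701e+07.
½[f(2) + f(27)] = ½[32.0000 + 1.43489e+07] = 7.17447e+06.
So far: 7.17445e+07.
Correction k=1: B_{2}/2! · (f^{(1)}(27) − f^{(1)}(2)) = 1/12 · (2.65720e+06 − 80.0000) = 221427.
Running total after k=1: 7.19660e+07.
Correction k=2: B_{4}/4! · (f^{(3)}(27) − f^{(3)}(2)) = −1/720 · (43740.0 − 240.000) = -60.4167.
Running total after k=2: 7.19659e+07.
Correction k=3: B_{6}/6! · (f^{(5)}(27) − f^{(5)}(2)) = 1/30240 · (120.000 − 120.000) = 0.00000.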